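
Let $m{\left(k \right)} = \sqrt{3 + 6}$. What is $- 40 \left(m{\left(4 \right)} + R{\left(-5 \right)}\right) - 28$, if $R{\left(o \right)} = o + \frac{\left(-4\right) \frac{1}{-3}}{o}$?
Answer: $\frac{188}{3} \approx 62.667$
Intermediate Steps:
$R{\left(o \right)} = o + \frac{4}{3 o}$ ($R{\left(o \right)} = o + \frac{\left(-4\right) \left(- \frac{1}{3}\right)}{o} = o + \frac{4}{3 o}$)
$m{\left(k \right)} = 3$ ($m{\left(k \right)} = \sqrt{9} = 3$)
$- 40 \left(m{\left(4 \right)} + R{\left(-5 \right)}\right) - 28 = - 40 \left(3 - \left(5 - \frac{4}{3 \left(-5\right)}\right)\right) - 28 = - 40 \left(3 + \left(-5 + \frac{4}{3} \left(- \frac{1}{5}\right)\right)\right) - 28 = - 40 \left(3 - \frac{79}{15}\right) - 28 = \left(-40\right) \left(- \frac{34}{15}\right) - 28 = \frac{272}{3} - 28 = \frac{188}{3}$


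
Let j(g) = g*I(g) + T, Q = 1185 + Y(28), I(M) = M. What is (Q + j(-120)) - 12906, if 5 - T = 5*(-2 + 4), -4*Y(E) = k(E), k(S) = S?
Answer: 2667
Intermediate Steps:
Y(E) = -E/4
T = -5 (T = 5 - 5*(-2 + 4) = 5 - 5*2 = 5 - 1*10 = 5 - 10 = -5)
Q = 1178 (Q = 1185 - ¼*28 = 1185 - 7 = 1178)
j(g) = -5 + g² (j(g) = g*g - 5 = g² - 5 = -5 + g²)
(Q + j(-120)) - 12906 = (1178 + (-5 + (-120)²)) - 12906 = (1178 + (-5 + 14400)) - 12906 = (1178 + 14395) - 12906 = 15573 - 12906 = 2667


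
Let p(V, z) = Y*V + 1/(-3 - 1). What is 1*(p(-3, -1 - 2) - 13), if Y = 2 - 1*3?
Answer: -41/4 ≈ -10.250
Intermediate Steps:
Y = -1 (Y = 2 - 3 = -1)
p(V, z) = -¼ - V (p(V, z) = -V + 1/(-3 - 1) = -V + 1/(-4) = -V - ¼ = -¼ - V)
1*(p(-3, -1 - 2) - 13) = 1*((-¼ - 1*(-3)) - 13) = 1*((-¼ + 3) - 13) = 1*(11/4 - 13) = 1*(-41/4) = -41/4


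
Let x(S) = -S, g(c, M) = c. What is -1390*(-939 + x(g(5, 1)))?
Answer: 1312160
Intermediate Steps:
-1390*(-939 + x(g(5, 1))) = -1390*(-939 - 1*5) = -1390*(-939 - 5) = -1390*(-944) = 1312160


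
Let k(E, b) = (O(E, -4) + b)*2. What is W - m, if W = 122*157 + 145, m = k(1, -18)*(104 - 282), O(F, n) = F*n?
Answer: 11467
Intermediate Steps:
k(E, b) = -8*E + 2*b (k(E, b) = (E*(-4) + b)*2 = (-4*E + b)*2 = (b - 4*E)*2 = -8*E + 2*b)
m = 7832 (m = (-8*1 + 2*(-18))*(104 - 282) = (-8 - 36)*(-178) = -44*(-178) = 7832)
W = 19299 (W = 19154 + 145 = 19299)
W - m = 19299 - 1*7832 = 19299 - 7832 = 11467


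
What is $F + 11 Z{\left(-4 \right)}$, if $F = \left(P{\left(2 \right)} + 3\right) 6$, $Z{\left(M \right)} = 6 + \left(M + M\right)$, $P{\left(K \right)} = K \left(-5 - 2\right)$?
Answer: $-88$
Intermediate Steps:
$P{\left(K \right)} = - 7 K$ ($P{\left(K \right)} = K \left(-7\right) = - 7 K$)
$Z{\left(M \right)} = 6 + 2 M$
$F = -66$ ($F = \left(\left(-7\right) 2 + 3\right) 6 = \left(-14 + 3\right) 6 = \left(-11\right) 6 = -66$)
$F + 11 Z{\left(-4 \right)} = -66 + 11 \left(6 + 2 \left(-4\right)\right) = -66 + 11 \left(6 - 8\right) = -66 + 11 \left(-2\right) = -66 - 22 = -88$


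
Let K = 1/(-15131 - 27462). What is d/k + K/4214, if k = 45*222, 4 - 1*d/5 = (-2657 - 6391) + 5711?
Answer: 149916434396/89653707549 ≈ 1.6722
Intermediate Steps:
K = -1/42593 (K = 1/(-42593) = -1/42593 ≈ -2.3478e-5)
d = 16705 (d = 20 - 5*((-2657 - 6391) + 5711) = 20 - 5*(-9048 + 5711) = 20 - 5*(-3337) = 20 + 16685 = 16705)
k = 9990
d/k + K/4214 = 16705/9990 - 1/42593/4214 = 16705*(1/9990) - 1/42593*1/4214 = 3341/1998 - 1/179486902 = 149916434396/89653707549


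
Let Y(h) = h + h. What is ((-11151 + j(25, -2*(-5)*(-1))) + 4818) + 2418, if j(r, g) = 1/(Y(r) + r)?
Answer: -293624/75 ≈ -3915.0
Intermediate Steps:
Y(h) = 2*h
j(r, g) = 1/(3*r) (j(r, g) = 1/(2*r + r) = 1/(3*r))
((-11151 + j(25, -2*(-5)*(-1))) + 4818) + 2418 = ((-11151 + (⅓)/25) + 4818) + 2418 = ((-11151 + (⅓)*(1/25)) + 4818) + 2418 = ((-11151 + 1/75) + 4818) + 2418 = (-836324/75 + 4818) + 2418 = -474974/75 + 2418 = -293624/75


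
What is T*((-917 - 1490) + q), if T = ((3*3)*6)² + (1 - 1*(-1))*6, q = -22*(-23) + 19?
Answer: -5510496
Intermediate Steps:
q = 525 (q = 506 + 19 = 525)
T = 2928 (T = (9*6)² + (1 + 1)*6 = 54² + 2*6 = 2916 + 12 = 2928)
T*((-917 - 1490) + q) = 2928*((-917 - 1490) + 525) = 2928*(-2407 + 525) = 2928*(-1882) = -5510496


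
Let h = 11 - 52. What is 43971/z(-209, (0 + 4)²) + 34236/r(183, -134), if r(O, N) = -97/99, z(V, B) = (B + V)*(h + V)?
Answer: -163532547813/4680250 ≈ -34941.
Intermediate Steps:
h = -41
z(V, B) = (-41 + V)*(B + V) (z(V, B) = (B + V)*(-41 + V) = (-41 + V)*(B + V))
r(O, N) = -97/99 (r(O, N) = -97*1/99 = -97/99)
43971/z(-209, (0 + 4)²) + 34236/r(183, -134) = 43971/((-209)² - 41*(0 + 4)² - 41*(-209) + (0 + 4)²*(-209)) + 34236/(-97/99) = 43971/(43681 - 41*4² + 8569 + 4²*(-209)) + 34236*(-99/97) = 43971/(43681 - 41*16 + 8569 + 16*(-209)) - 3389364/97 = 43971/(43681 - 656 + 8569 - 3344) - 3389364/97 = 43971/48250 - 3389364/97 = -163532547813/4680250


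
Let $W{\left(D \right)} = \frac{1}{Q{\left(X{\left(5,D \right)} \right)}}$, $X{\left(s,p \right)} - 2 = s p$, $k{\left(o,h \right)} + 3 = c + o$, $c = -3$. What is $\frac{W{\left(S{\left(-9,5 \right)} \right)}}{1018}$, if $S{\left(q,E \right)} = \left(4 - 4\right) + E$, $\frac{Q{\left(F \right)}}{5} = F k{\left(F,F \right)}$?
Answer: $\frac{1}{2886030} \approx 3.465 \cdot 10^{-7}$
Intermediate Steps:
$k{\left(o,h \right)} = -6 + o$ ($k{\left(o,h \right)} = -3 + \left(-3 + o\right) = -6 + o$)
$X{\left(s,p \right)} = 2 + p s$ ($X{\left(s,p \right)} = 2 + s p = 2 + p s$)
$Q{\left(F \right)} = 5 F \left(-6 + F\right)$
$S{\left(q,E \right)} = E$ ($S{\left(q,E \right)} = 0 + E = E$)
$W{\left(D \right)} = \frac{1}{5 \left(-4 + 5 D\right) \left(2 + 5 D\right)}$ ($W{\left(D \right)} = \frac{1}{5 \left(2 + D 5\right) \left(-6 + \left(2 + D 5\right)\right)} = \frac{1}{5 \left(2 + 5 D\right) \left(-6 + \left(2 + 5 D\right)\right)} = \frac{1}{5 \left(2 + 5 D\right) \left(-4 + 5 D\right)} = \frac{1}{5 \left(-4 + 5 D\right) \left(2 + 5 D\right)}$)
$\frac{W{\left(S{\left(-9,5 \right)} \right)}}{1018} = \frac{\frac{1}{5} \frac{1}{-8 - 50 + 25 \cdot 5^{2}}}{1018} = \frac{1}{5 \left(-8 - 50 + 25 \cdot 25\right)} \frac{1}{1018} = \frac{1}{5 \left(-8 - 50 + 625\right)} \frac{1}{1018} = \frac{1}{5 \cdot 567} \cdot \frac{1}{1018} = \frac{1}{5} \cdot \frac{1}{567} \cdot \frac{1}{1018} = \frac{1}{2835} \cdot \frac{1}{1018} = \frac{1}{2886030}$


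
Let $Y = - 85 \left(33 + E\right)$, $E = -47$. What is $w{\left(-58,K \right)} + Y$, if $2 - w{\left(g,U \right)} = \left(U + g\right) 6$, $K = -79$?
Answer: $2014$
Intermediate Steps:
$w{\left(g,U \right)} = 2 - 6 U - 6 g$ ($w{\left(g,U \right)} = 2 - \left(U + g\right) 6 = 2 - \left(6 U + 6 g\right) = 2 - 6 U - 6 g$)
$Y = 1190$ ($Y = - 85 \left(33 - 47\right) = \left(-85\right) \left(-14\right) = 1190$)
$w{\left(-58,K \right)} + Y = \left(2 - -474 - -348\right) + 1190 = \left(2 + 474 + 348\right) + 1190 = 824 + 1190 = 2014$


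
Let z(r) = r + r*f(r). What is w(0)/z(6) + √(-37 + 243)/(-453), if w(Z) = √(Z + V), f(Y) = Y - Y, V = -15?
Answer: -√206/453 + I*√15/6 ≈ -0.031684 + 0.6455*I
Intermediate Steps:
f(Y) = 0
w(Z) = √(-15 + Z) (w(Z) = √(Z - 15) = √(-15 + Z))
z(r) = r (z(r) = r + r*0 = r + 0 = r)
w(0)/z(6) + √(-37 + 243)/(-453) = √(-15 + 0)/6 + √(-37 + 243)/(-453) = √(-15)*(⅙) + √206*(-1/453) = (I*√15)*(⅙) - √206/453 = I*√15/6 - √206/453 = -√206/453 + I*√15/6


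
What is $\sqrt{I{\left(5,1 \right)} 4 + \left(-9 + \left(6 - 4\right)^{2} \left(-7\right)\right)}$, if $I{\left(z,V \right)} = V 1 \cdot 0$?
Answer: $i \sqrt{37} \approx 6.0828 i$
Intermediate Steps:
$I{\left(z,V \right)} = 0$ ($I{\left(z,V \right)} = V 0 = 0$)
$\sqrt{I{\left(5,1 \right)} 4 + \left(-9 + \left(6 - 4\right)^{2} \left(-7\right)\right)} = \sqrt{0 \cdot 4 + \left(-9 + \left(6 - 4\right)^{2} \left(-7\right)\right)} = \sqrt{0 + \left(-9 + 2^{2} \left(-7\right)\right)} = \sqrt{0 + \left(-9 + 4 \left(-7\right)\right)} = \sqrt{0 - 37} = \sqrt{-37} = i \sqrt{37}$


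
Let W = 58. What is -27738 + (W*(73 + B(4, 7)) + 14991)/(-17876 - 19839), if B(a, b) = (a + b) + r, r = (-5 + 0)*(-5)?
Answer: -1046159983/37715 ≈ -27739.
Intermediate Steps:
r = 25 (r = -5*(-5) = 25)
B(a, b) = 25 + a + b (B(a, b) = (a + b) + 25 = 25 + a + b)
-27738 + (W*(73 + B(4, 7)) + 14991)/(-17876 - 19839) = -27738 + (58*(73 + (25 + 4 + 7)) + 14991)/(-17876 - 19839) = -27738 + (58*(73 + 36) + 14991)/(-37715) = -27738 + (58*109 + 14991)*(-1/37715) = -27738 + (6322 + 14991)*(-1/37715) = -27738 + 21313*(-1/37715) = -27738 - 21313/37715 = -1046159983/37715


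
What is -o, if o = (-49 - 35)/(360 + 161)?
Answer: 84/521 ≈ 0.16123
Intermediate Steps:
o = -84/521 ≈ -0.16123
-o = -1*(-84/521) = 84/521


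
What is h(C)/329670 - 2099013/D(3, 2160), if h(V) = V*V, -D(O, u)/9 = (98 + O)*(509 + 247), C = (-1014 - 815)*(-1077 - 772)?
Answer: 770072095054879/22197780 ≈ 3.4691e+7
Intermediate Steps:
C = 3381821 (C = -1829*(-1849) = 3381821)
D(O, u) = -666792 - 6804*O (D(O, u) = -9*(98 + O)*(509 + 247) = -9*(98 + O)*756 = -9*(74088 + 756*O) = -666792 - 6804*O)
h(V) = V**2
h(C)/329670 - 2099013/D(3, 2160) = 3381821**2/329670 - 2099013/(-666792 - 6804*3) = 11436713276041*(1/329670) - 2099013/(-666792 - 20412) = 11436713276041/329670 - 2099013/(-687204) = 11436713276041/329670 - 2099013*(-1/687204) = 11436713276041/329670 + 99953/32724 = 770072095054879/22197780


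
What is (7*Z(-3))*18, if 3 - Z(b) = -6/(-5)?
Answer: 1134/5 ≈ 226.80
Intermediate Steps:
Z(b) = 9/5 (Z(b) = 3 - (-6)/(-5) = 3 - (-6)*(-1)/5 = 3 - 1*6/5 = 3 - 6/5 = 9/5)
(7*Z(-3))*18 = (7*(9/5))*18 = (63/5)*18 = 1134/5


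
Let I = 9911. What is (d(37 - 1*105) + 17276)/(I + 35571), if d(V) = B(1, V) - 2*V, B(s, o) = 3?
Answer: 17415/45482 ≈ 0.38290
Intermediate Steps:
d(V) = 3 - 2*V
(d(37 - 1*105) + 17276)/(I + 35571) = ((3 - 2*(37 - 1*105)) + 17276)/(9911 + 35571) = ((3 - 2*(37 - 105)) + 17276)/45482 = ((3 - 2*(-68)) + 17276)*(1/45482) = ((3 + 136) + 17276)*(1/45482) = (139 + 17276)*(1/45482) = 17415*(1/45482) = 17415/45482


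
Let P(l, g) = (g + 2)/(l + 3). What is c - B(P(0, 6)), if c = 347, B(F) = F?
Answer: 1033/3 ≈ 344.33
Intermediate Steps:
P(l, g) = (2 + g)/(3 + l)
c - B(P(0, 6)) = 347 - (2 + 6)/(3 + 0) = 347 - 8/3 = 1033/3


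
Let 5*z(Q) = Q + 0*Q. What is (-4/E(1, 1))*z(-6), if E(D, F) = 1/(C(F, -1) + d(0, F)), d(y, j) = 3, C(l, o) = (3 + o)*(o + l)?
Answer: 72/5 ≈ 14.400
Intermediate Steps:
C(l, o) = (3 + o)*(l + o)
E(D, F) = 1/(1 + 2*F) (E(D, F) = 1/(((-1)**2 + 3*F + 3*(-1) + F*(-1)) + 3) = 1/((1 + 3*F - 3 - F) + 3) = 1/((-2 + 2*F) + 3) = 1/(1 + 2*F))
z(Q) = Q/5 (z(Q) = (Q + 0*Q)/5 = (Q + 0)/5 = Q/5)
(-4/E(1, 1))*z(-6) = (-4/(1/(1 + 2*1)))*((1/5)*(-6)) = -4/(1/(1 + 2))*(-6/5) = -4/(1/3)*(-6/5) = -4/1/3*(-6/5) = -4*3*(-6/5) = -1*12*(-6/5) = -12*(-6/5) = 72/5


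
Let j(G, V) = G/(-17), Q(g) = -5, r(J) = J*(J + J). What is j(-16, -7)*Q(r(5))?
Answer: -80/17 ≈ -4.7059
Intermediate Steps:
r(J) = 2*J² (r(J) = J*(2*J) = 2*J²)
j(G, V) = -G/17 (j(G, V) = G*(-1/17) = -G/17)
j(-16, -7)*Q(r(5)) = -1/17*(-16)*(-5) = (16/17)*(-5) = -80/17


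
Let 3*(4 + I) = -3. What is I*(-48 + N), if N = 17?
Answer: 155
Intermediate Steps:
I = -5 (I = -4 + (⅓)*(-3) = -4 - 1 = -5)
I*(-48 + N) = -5*(-48 + 17) = -5*(-31) = 155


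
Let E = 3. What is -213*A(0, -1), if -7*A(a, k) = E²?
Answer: 1917/7 ≈ 273.86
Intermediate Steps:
A(a, k) = -9/7 (A(a, k) = -⅐*3² = -⅐*9 = -9/7)
-213*A(0, -1) = -213*(-9/7) = 1917/7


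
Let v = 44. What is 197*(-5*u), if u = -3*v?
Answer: 130020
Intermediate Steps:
u = -132 (u = -3*44 = -132)
197*(-5*u) = 197*(-5*(-132)) = 197*660 = 130020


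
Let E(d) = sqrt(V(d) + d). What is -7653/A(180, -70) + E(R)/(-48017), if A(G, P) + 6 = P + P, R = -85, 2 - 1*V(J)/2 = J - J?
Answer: 7653/146 - 9*I/48017 ≈ 52.418 - 0.00018743*I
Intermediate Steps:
V(J) = 4 (V(J) = 4 - 2*(J - J) = 4 - 2*0 = 4 + 0 = 4)
E(d) = sqrt(4 + d)
A(G, P) = -6 + 2*P (A(G, P) = -6 + (P + P) = -6 + 2*P)
-7653/A(180, -70) + E(R)/(-48017) = -7653/(-6 + 2*(-70)) + sqrt(4 - 85)/(-48017) = -7653/(-6 - 140) + sqrt(-81)*(-1/48017) = -7653/(-146) + (9*I)*(-1/48017) = -7653*(-1/146) - 9*I/48017 = 7653/146 - 9*I/48017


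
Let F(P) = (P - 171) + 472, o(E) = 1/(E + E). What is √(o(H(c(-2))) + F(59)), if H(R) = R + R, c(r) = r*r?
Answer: √5761/4 ≈ 18.975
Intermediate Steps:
c(r) = r²
H(R) = 2*R
o(E) = 1/(2*E)
F(P) = 301 + P (F(P) = (-171 + P) + 472 = 301 + P)
√(o(H(c(-2))) + F(59)) = √(1/(2*((2*(-2)²))) + (301 + 59)) = √(1/(2*((2*4))) + 360) = √((½)/8 + 360) = √((½)*(⅛) + 360) = √(1/16 + 360) = √(5761/16) = √5761/4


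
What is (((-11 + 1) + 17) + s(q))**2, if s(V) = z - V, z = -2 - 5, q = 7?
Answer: 49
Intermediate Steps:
z = -7
s(V) = -7 - V
(((-11 + 1) + 17) + s(q))**2 = (((-11 + 1) + 17) + (-7 - 1*7))**2 = ((-10 + 17) + (-7 - 7))**2 = (7 - 14)**2 = (-7)**2 = 49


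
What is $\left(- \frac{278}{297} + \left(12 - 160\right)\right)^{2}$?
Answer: $\frac{1956646756}{88209} \approx 22182.0$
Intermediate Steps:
$\left(- \frac{278}{297} + \left(12 - 160\right)\right)^{2} = \left(\left(-278\right) \frac{1}{297} - 148\right)^{2} = \left(- \frac{278}{297} - 148\right)^{2} = \left(- \frac{44234}{297}\right)^{2} = \frac{1956646756}{88209}$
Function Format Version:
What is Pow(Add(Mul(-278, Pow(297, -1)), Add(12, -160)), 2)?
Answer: Rational(1956646756, 88209) ≈ 22182.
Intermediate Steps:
Pow(Add(Mul(-278, Pow(297, -1)), Add(12, -160)), 2) = Pow(Add(Mul(-278, Rational(1, 297)), -148), 2) = Pow(Add(Rational(-278, 297), -148), 2) = Pow(Rational(-44234, 297), 2) = Rational(1956646756, 88209)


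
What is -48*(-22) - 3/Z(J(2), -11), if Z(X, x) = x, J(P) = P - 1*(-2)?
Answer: 11619/11 ≈ 1056.3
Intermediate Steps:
J(P) = 2 + P (J(P) = P + 2 = 2 + P)
-48*(-22) - 3/Z(J(2), -11) = -48*(-22) - 3/(-11) = 1056 - 3*(-1/11) = 1056 + 3/11 = 11619/11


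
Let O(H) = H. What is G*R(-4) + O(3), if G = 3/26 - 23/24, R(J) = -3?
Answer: 575/104 ≈ 5.5288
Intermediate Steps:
G = -263/312 (G = 3*(1/26) - 23*1/24 = 3/26 - 23/24 = -263/312 ≈ -0.84295)
G*R(-4) + O(3) = -263/312*(-3) + 3 = 263/104 + 3 = 575/104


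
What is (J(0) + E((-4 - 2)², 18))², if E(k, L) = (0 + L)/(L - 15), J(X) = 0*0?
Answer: 36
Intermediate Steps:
J(X) = 0
E(k, L) = L/(-15 + L)
(J(0) + E((-4 - 2)², 18))² = (0 + 18/(-15 + 18))² = (0 + 18/3)² = (0 + 18*(⅓))² = (0 + 6)² = 6² = 36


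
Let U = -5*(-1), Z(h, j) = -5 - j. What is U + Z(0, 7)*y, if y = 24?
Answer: -283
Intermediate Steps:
U = 5
U + Z(0, 7)*y = 5 + (-5 - 1*7)*24 = 5 + (-5 - 7)*24 = 5 - 12*24 = 5 - 288 = -283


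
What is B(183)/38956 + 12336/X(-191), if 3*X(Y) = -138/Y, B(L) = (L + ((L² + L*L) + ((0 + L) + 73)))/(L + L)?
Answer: 16797057733439/327931608 ≈ 51221.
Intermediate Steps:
B(L) = (73 + 2*L + 2*L²)/(2*L) (B(L) = (L + ((L² + L²) + (L + 73)))/((2*L)) = (L + (2*L² + (73 + L)))*(1/(2*L)) = (L + (73 + L + 2*L²))*(1/(2*L)) = (73 + 2*L + 2*L²)*(1/(2*L)) = (73 + 2*L + 2*L²)/(2*L))
X(Y) = -46/Y (X(Y) = (-138/Y)/3 = -46/Y)
B(183)/38956 + 12336/X(-191) = (1 + 183 + (73/2)/183)/38956 + 12336/((-46/(-191))) = (1 + 183 + (73/2)*(1/183))*(1/38956) + 12336/((-46*(-1/191))) = (1 + 183 + 73/366)*(1/38956) + 12336/(46/191) = (67417/366)*(1/38956) + 12336*(191/46) = 67417/14257896 + 1178088/23 = 16797057733439/327931608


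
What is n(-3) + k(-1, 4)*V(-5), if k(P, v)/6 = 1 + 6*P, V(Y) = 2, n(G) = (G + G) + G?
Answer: -69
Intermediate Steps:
n(G) = 3*G (n(G) = 2*G + G = 3*G)
k(P, v) = 6 + 36*P (k(P, v) = 6*(1 + 6*P) = 6 + 36*P)
n(-3) + k(-1, 4)*V(-5) = 3*(-3) + (6 + 36*(-1))*2 = -9 + (6 - 36)*2 = -9 - 30*2 = -9 - 60 = -69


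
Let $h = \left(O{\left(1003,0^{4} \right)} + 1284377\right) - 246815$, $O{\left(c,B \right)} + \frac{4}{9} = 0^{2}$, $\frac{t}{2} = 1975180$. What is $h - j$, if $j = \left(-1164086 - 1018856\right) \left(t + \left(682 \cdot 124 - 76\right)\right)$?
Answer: $\frac{79270640389310}{9} \approx 8.8079 \cdot 10^{12}$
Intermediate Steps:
$t = 3950360$ ($t = 2 \cdot 1975180 = 3950360$)
$O{\left(c,B \right)} = - \frac{4}{9}$ ($O{\left(c,B \right)} = - \frac{4}{9} + 0^{2} = - \frac{4}{9} + 0 = - \frac{4}{9}$)
$h = \frac{9338054}{9}$ ($h = \left(- \frac{4}{9} + 1284377\right) - 246815 = \frac{11559389}{9} - 246815 = \frac{9338054}{9} \approx 1.0376 \cdot 10^{6}$)
$j = -8807847894584$ ($j = \left(-1164086 - 1018856\right) \left(3950360 + \left(682 \cdot 124 - 76\right)\right) = - 2182942 \left(3950360 + \left(84568 - 76\right)\right) = - 2182942 \left(3950360 + 84492\right) = \left(-2182942\right) 4034852 = -8807847894584$)
$h - j = \frac{9338054}{9} - -8807847894584 = \frac{9338054}{9} + 8807847894584 = \frac{79270640389310}{9}$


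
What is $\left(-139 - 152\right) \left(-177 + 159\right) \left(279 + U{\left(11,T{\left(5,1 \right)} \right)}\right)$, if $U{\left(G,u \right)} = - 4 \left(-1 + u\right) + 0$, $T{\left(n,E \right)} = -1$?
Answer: $1503306$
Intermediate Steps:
$U{\left(G,u \right)} = 4 - 4 u$ ($U{\left(G,u \right)} = \left(4 - 4 u\right) + 0 = 4 - 4 u$)
$\left(-139 - 152\right) \left(-177 + 159\right) \left(279 + U{\left(11,T{\left(5,1 \right)} \right)}\right) = \left(-139 - 152\right) \left(-177 + 159\right) \left(279 + \left(4 - -4\right)\right) = \left(-291\right) \left(-18\right) \left(279 + \left(4 + 4\right)\right) = 5238 \left(279 + 8\right) = 5238 \cdot 287 = 1503306$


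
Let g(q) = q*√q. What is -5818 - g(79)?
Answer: -5818 - 79*√79 ≈ -6520.2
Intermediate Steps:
g(q) = q^(3/2)
-5818 - g(79) = -5818 - 79^(3/2) = -5818 - 79*√79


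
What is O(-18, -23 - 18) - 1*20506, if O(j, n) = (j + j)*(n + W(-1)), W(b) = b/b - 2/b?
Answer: -19138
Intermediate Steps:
W(b) = 1 - 2/b
O(j, n) = 2*j*(3 + n) (O(j, n) = (j + j)*(n + (-2 - 1)/(-1)) = (2*j)*(n - 1*(-3)) = (2*j)*(n + 3) = (2*j)*(3 + n) = 2*j*(3 + n))
O(-18, -23 - 18) - 1*20506 = 2*(-18)*(3 + (-23 - 18)) - 1*20506 = 2*(-18)*(3 - 41) - 20506 = 2*(-18)*(-38) - 20506 = 1368 - 20506 = -19138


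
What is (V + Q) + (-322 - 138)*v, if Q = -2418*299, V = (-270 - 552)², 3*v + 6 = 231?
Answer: -81798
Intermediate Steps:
v = 75 (v = -2 + (⅓)*231 = -2 + 77 = 75)
V = 675684 (V = (-822)² = 675684)
Q = -722982
(V + Q) + (-322 - 138)*v = (675684 - 722982) + (-322 - 138)*75 = -47298 - 460*75 = -47298 - 34500 = -81798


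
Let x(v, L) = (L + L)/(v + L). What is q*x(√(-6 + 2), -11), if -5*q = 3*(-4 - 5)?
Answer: 6534/625 + 1188*I/625 ≈ 10.454 + 1.9008*I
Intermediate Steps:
x(v, L) = 2*L/(L + v) (x(v, L) = (2*L)/(L + v) = 2*L/(L + v))
q = 27/5 (q = -3*(-4 - 5)/5 = -3*(-9)/5 = -⅕*(-27) = 27/5 ≈ 5.4000)
q*x(√(-6 + 2), -11) = 27*(2*(-11)/(-11 + √(-6 + 2)))/5 = 27*(2*(-11)/(-11 + √(-4)))/5 = 27*(2*(-11)/(-11 + 2*I))/5 = 27*(2*(-11)*((-11 - 2*I)/125))/5 = 27*(242/125 + 44*I/125)/5 = 6534/625 + 1188*I/625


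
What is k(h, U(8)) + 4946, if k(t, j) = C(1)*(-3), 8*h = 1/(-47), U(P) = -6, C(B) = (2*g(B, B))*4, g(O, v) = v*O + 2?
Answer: 4874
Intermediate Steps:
g(O, v) = 2 + O*v (g(O, v) = O*v + 2 = 2 + O*v)
C(B) = 16 + 8*B² (C(B) = (2*(2 + B*B))*4 = (2*(2 + B²))*4 = (4 + 2*B²)*4 = 16 + 8*B²)
h = -1/376 (h = (⅛)/(-47) = (⅛)*(-1/47) = -1/376 ≈ -0.0026596)
k(t, j) = -72 (k(t, j) = (16 + 8*1²)*(-3) = (16 + 8*1)*(-3) = (16 + 8)*(-3) = 24*(-3) = -72)
k(h, U(8)) + 4946 = -72 + 4946 = 4874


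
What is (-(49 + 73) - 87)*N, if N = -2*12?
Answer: 5016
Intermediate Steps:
N = -24
(-(49 + 73) - 87)*N = (-(49 + 73) - 87)*(-24) = (-1*122 - 87)*(-24) = (-122 - 87)*(-24) = -209*(-24) = 5016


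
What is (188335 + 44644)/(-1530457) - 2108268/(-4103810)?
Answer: 1135255984243/3140352370585 ≈ 0.36151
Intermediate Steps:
(188335 + 44644)/(-1530457) - 2108268/(-4103810) = 232979*(-1/1530457) - 2108268*(-1/4103810) = -232979/1530457 + 1054134/2051905 = 1135255984243/3140352370585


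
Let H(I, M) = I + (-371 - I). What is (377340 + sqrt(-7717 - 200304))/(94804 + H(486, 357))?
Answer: 377340/94433 + I*sqrt(208021)/94433 ≈ 3.9958 + 0.0048298*I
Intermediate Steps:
H(I, M) = -371
(377340 + sqrt(-7717 - 200304))/(94804 + H(486, 357)) = (377340 + sqrt(-7717 - 200304))/(94804 - 371) = (377340 + sqrt(-208021))/94433 = (377340 + I*sqrt(208021))*(1/94433) = 377340/94433 + I*sqrt(208021)/94433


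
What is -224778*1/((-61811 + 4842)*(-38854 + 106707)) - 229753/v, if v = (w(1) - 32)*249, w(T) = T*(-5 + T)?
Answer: 888116270183413/34650499380948 ≈ 25.631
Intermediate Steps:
v = -8964 (v = (1*(-5 + 1) - 32)*249 = (1*(-4) - 32)*249 = (-4 - 32)*249 = -36*249 = -8964)
-224778*1/((-61811 + 4842)*(-38854 + 106707)) - 229753/v = -224778*1/((-61811 + 4842)*(-38854 + 106707)) - 229753/(-8964) = -224778/(67853*(-56969)) - 229753*(-1/8964) = -224778/(-3865517557) + 229753/8964 = -224778*(-1/3865517557) + 229753/8964 = 224778/3865517557 + 229753/8964 = 888116270183413/34650499380948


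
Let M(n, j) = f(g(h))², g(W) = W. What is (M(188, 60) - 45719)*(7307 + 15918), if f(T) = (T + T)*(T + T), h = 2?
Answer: -1055878175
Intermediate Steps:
f(T) = 4*T² (f(T) = (2*T)*(2*T) = 4*T²)
M(n, j) = 256 (M(n, j) = (4*2²)² = (4*4)² = 16² = 256)
(M(188, 60) - 45719)*(7307 + 15918) = (256 - 45719)*(7307 + 15918) = -45463*23225 = -1055878175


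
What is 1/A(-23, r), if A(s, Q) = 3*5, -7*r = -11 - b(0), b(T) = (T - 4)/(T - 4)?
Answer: 1/15 ≈ 0.066667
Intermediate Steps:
b(T) = 1 (b(T) = (-4 + T)/(-4 + T) = 1)
r = 12/7 (r = -(-11 - 1*1)/7 = -(-11 - 1)/7 = -1/7*(-12) = 12/7 ≈ 1.7143)
A(s, Q) = 15
1/A(-23, r) = 1/15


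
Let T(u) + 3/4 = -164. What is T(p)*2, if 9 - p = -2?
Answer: -659/2 ≈ -329.50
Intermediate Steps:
p = 11 (p = 9 - 1*(-2) = 9 + 2 = 11)
T(u) = -659/4 (T(u) = -¾ - 164 = -659/4)
T(p)*2 = -659/4*2 = -659/2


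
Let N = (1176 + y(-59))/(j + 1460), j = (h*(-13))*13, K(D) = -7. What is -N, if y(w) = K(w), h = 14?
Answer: 1169/906 ≈ 1.2903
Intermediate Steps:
y(w) = -7
j = -2366 (j = (14*(-13))*13 = -182*13 = -2366)
N = -1169/906 (N = (1176 - 7)/(-2366 + 1460) = 1169/(-906) = 1169*(-1/906) = -1169/906 ≈ -1.2903)
-N = -1*(-1169/906) = 1169/906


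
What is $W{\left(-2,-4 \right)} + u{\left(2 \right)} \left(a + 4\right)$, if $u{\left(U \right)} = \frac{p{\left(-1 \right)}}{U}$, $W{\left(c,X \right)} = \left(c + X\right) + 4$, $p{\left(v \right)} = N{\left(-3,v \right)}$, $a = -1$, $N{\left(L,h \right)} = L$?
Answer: $- \frac{13}{2} \approx -6.5$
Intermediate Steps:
$p{\left(v \right)} = -3$
$W{\left(c,X \right)} = 4 + X + c$ ($W{\left(c,X \right)} = \left(X + c\right) + 4 = 4 + X + c$)
$u{\left(U \right)} = - \frac{3}{U}$
$W{\left(-2,-4 \right)} + u{\left(2 \right)} \left(a + 4\right) = \left(4 - 4 - 2\right) + - \frac{3}{2} \left(-1 + 4\right) = -2 + \left(-3\right) \frac{1}{2} \cdot 3 = -2 - \frac{9}{2} = - \frac{13}{2}$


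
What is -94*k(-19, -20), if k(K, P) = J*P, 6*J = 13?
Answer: 12220/3 ≈ 4073.3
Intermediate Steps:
J = 13/6 (J = (⅙)*13 = 13/6 ≈ 2.1667)
k(K, P) = 13*P/6
-94*k(-19, -20) = -611*(-20)/3 = -94*(-130/3) = 12220/3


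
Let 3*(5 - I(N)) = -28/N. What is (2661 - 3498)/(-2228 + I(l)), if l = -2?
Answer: 2511/6683 ≈ 0.37573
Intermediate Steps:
I(N) = 5 + 28/(3*N) (I(N) = 5 - (-28)/(3*N) = 5 + 28/(3*N))
(2661 - 3498)/(-2228 + I(l)) = (2661 - 3498)/(-2228 + (5 + (28/3)/(-2))) = -837/(-2228 + (5 + (28/3)*(-½))) = -837/(-2228 + (5 - 14/3)) = -837/(-2228 + ⅓) = -837/(-6683/3) = -837*(-3/6683) = 2511/6683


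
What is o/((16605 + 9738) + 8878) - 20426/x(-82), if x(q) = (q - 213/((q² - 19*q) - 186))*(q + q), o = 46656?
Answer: -185788931344/958979249185 ≈ -0.19374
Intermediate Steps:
x(q) = 2*q*(q - 213/(-186 + q² - 19*q)) (x(q) = (q - 213/(-186 + q² - 19*q))*(2*q) = 2*q*(q - 213/(-186 + q² - 19*q)))
o/((16605 + 9738) + 8878) - 20426/x(-82) = 46656/((16605 + 9738) + 8878) - 20426*(-(186 - 1*(-82)² + 19*(-82))/(164*(213 - 1*(-82)³ + 19*(-82)² + 186*(-82)))) = 46656/(26343 + 8878) - 20426*(-(186 - 1*6724 - 1558)/(164*(213 - 1*(-551368) + 19*6724 - 15252))) = 46656/35221 - 20426*(-(186 - 6724 - 1558)/(164*(213 + 551368 + 127756 - 15252))) = 46656*(1/35221) - 20426/(2*(-82)*664085/(-8096)) = 46656/35221 - 20426/(2*(-82)*(-1/8096)*664085) = 46656/35221 - 20426/27227485/2024 = 46656/35221 - 20426*2024/27227485 = 46656/35221 - 41342224/27227485 = -185788931344/958979249185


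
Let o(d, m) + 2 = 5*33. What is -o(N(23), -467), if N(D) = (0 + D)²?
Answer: -163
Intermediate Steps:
N(D) = D²
o(d, m) = 163 (o(d, m) = -2 + 5*33 = -2 + 165 = 163)
-o(N(23), -467) = -1*163 = -163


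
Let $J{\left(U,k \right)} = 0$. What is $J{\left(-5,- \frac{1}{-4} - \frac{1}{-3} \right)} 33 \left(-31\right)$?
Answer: $0$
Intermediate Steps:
$J{\left(-5,- \frac{1}{-4} - \frac{1}{-3} \right)} 33 \left(-31\right) = 0 \cdot 33 \left(-31\right) = 0 \left(-31\right) = 0$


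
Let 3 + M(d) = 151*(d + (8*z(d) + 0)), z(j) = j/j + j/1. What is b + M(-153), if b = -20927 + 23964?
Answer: -203685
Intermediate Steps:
z(j) = 1 + j (z(j) = 1 + j*1 = 1 + j)
M(d) = 1205 + 1359*d (M(d) = -3 + 151*(d + (8*(1 + d) + 0)) = -3 + 151*(d + ((8 + 8*d) + 0)) = -3 + 151*(d + (8 + 8*d)) = -3 + 151*(8 + 9*d) = -3 + (1208 + 1359*d) = 1205 + 1359*d)
b = 3037
b + M(-153) = 3037 + (1205 + 1359*(-153)) = 3037 + (1205 - 207927) = 3037 - 206722 = -203685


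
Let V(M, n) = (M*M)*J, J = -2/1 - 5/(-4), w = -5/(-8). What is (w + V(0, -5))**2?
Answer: 25/64 ≈ 0.39063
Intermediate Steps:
w = 5/8 (w = -5*(-1/8) = 5/8 ≈ 0.62500)
J = -3/4 (J = -2*1 - 5*(-1/4) = -2 + 5/4 = -3/4 ≈ -0.75000)
V(M, n) = -3*M**2/4 (V(M, n) = (M*M)*(-3/4) = M**2*(-3/4) = -3*M**2/4)
(w + V(0, -5))**2 = (5/8 - 3/4*0**2)**2 = (5/8 - 3/4*0)**2 = (5/8 + 0)**2 = (5/8)**2 = 25/64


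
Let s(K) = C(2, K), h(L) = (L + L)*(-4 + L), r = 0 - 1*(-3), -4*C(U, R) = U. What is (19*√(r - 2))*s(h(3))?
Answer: -19/2 ≈ -9.5000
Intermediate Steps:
C(U, R) = -U/4
r = 3 (r = 0 + 3 = 3)
h(L) = 2*L*(-4 + L) (h(L) = (2*L)*(-4 + L) = 2*L*(-4 + L))
s(K) = -½ (s(K) = -¼*2 = -½)
(19*√(r - 2))*s(h(3)) = (19*√(3 - 2))*(-½) = (19*√1)*(-½) = (19*1)*(-½) = 19*(-½) = -19/2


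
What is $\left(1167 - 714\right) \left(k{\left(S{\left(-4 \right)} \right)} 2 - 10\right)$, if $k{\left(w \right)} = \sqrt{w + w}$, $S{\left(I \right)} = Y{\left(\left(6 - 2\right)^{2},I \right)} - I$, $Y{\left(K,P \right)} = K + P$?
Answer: $-4530 + 3624 \sqrt{2} \approx 595.11$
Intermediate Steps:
$S{\left(I \right)} = 16$ ($S{\left(I \right)} = \left(\left(6 - 2\right)^{2} + I\right) - I = \left(4^{2} + I\right) - I = \left(16 + I\right) - I = 16$)
$k{\left(w \right)} = \sqrt{2} \sqrt{w}$ ($k{\left(w \right)} = \sqrt{2 w} = \sqrt{2} \sqrt{w}$)
$\left(1167 - 714\right) \left(k{\left(S{\left(-4 \right)} \right)} 2 - 10\right) = \left(1167 - 714\right) \left(\sqrt{2} \sqrt{16} \cdot 2 - 10\right) = 453 \left(\sqrt{2} \cdot 4 \cdot 2 - 10\right) = 453 \left(4 \sqrt{2} \cdot 2 - 10\right) = 453 \left(8 \sqrt{2} - 10\right) = 453 \left(-10 + 8 \sqrt{2}\right) = -4530 + 3624 \sqrt{2}$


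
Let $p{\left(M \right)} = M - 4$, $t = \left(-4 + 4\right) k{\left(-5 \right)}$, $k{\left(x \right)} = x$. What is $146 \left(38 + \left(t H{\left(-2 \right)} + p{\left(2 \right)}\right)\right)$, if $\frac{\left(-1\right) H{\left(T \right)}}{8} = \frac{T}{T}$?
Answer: $5256$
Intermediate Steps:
$H{\left(T \right)} = -8$ ($H{\left(T \right)} = - 8 \frac{T}{T} = \left(-8\right) 1 = -8$)
$t = 0$ ($t = \left(-4 + 4\right) \left(-5\right) = 0 \left(-5\right) = 0$)
$p{\left(M \right)} = -4 + M$ ($p{\left(M \right)} = M - 4 = -4 + M$)
$146 \left(38 + \left(t H{\left(-2 \right)} + p{\left(2 \right)}\right)\right) = 146 \left(38 + \left(0 \left(-8\right) + \left(-4 + 2\right)\right)\right) = 146 \left(38 + \left(0 - 2\right)\right) = 146 \left(38 - 2\right) = 146 \cdot 36 = 5256$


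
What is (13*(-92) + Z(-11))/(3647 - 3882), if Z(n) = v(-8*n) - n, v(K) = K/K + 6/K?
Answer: 52093/10340 ≈ 5.0380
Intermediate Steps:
v(K) = 1 + 6/K
Z(n) = -n - (6 - 8*n)/(8*n) (Z(n) = (6 - 8*n)/((-8*n)) - n = (-1/(8*n))*(6 - 8*n) - n = -(6 - 8*n)/(8*n) - n = -n - (6 - 8*n)/(8*n))
(13*(-92) + Z(-11))/(3647 - 3882) = (13*(-92) + (1 - 1*(-11) - ¾/(-11)))/(3647 - 3882) = (-1196 + (1 + 11 - ¾*(-1/11)))/(-235) = (-1196 + (1 + 11 + 3/44))*(-1/235) = (-1196 + 531/44)*(-1/235) = -52093/44*(-1/235) = 52093/10340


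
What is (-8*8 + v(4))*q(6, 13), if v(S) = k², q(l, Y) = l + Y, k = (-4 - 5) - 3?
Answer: 1520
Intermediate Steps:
k = -12 (k = -9 - 3 = -12)
q(l, Y) = Y + l
v(S) = 144 (v(S) = (-12)² = 144)
(-8*8 + v(4))*q(6, 13) = (-8*8 + 144)*(13 + 6) = (-64 + 144)*19 = 80*19 = 1520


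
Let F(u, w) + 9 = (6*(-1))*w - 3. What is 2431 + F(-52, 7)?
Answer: 2377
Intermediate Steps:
F(u, w) = -12 - 6*w (F(u, w) = -9 + ((6*(-1))*w - 3) = -9 + (-6*w - 3) = -9 + (-3 - 6*w) = -12 - 6*w)
2431 + F(-52, 7) = 2431 + (-12 - 6*7) = 2431 + (-12 - 42) = 2431 - 54 = 2377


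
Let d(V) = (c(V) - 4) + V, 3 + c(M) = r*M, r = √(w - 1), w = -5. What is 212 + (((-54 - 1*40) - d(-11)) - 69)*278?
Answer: -40098 + 3058*I*√6 ≈ -40098.0 + 7490.5*I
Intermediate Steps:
r = I*√6 (r = √(-5 - 1) = √(-6) = I*√6 ≈ 2.4495*I)
c(M) = -3 + I*M*√6 (c(M) = -3 + (I*√6)*M = -3 + I*M*√6)
d(V) = -7 + V + I*V*√6 (d(V) = ((-3 + I*V*√6) - 4) + V = (-7 + I*V*√6) + V = -7 + V + I*V*√6)
212 + (((-54 - 1*40) - d(-11)) - 69)*278 = 212 + (((-54 - 1*40) - (-7 - 11 + I*(-11)*√6)) - 69)*278 = 212 + (((-54 - 40) - (-7 - 11 - 11*I*√6)) - 69)*278 = 212 + ((-94 - (-18 - 11*I*√6)) - 69)*278 = 212 + ((-94 + (18 + 11*I*√6)) - 69)*278 = 212 + ((-76 + 11*I*√6) - 69)*278 = 212 + (-145 + 11*I*√6)*278 = 212 + (-40310 + 3058*I*√6) = -40098 + 3058*I*√6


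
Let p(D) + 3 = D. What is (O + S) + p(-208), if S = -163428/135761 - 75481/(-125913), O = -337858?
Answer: -5778987101528440/17094074793 ≈ -3.3807e+5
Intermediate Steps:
p(D) = -3 + D
S = -10330333723/17094074793 (S = -163428*1/135761 - 75481*(-1/125913) = -163428/135761 + 75481/125913 = -10330333723/17094074793 ≈ -0.60432)
(O + S) + p(-208) = (-337858 - 10330333723/17094074793) + (-3 - 208) = -5775380251747117/17094074793 - 211 = -5778987101528440/17094074793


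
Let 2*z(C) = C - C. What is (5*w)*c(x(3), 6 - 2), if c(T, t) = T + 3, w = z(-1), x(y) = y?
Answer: 0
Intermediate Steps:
z(C) = 0 (z(C) = (C - C)/2 = (½)*0 = 0)
w = 0
c(T, t) = 3 + T
(5*w)*c(x(3), 6 - 2) = (5*0)*(3 + 3) = 0*6 = 0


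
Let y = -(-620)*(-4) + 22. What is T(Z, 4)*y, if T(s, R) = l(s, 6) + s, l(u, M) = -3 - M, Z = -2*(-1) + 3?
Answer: 9832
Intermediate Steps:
Z = 5 (Z = 2 + 3 = 5)
T(s, R) = -9 + s (T(s, R) = (-3 - 1*6) + s = (-3 - 6) + s = -9 + s)
y = -2458 (y = -124*20 + 22 = -2480 + 22 = -2458)
T(Z, 4)*y = (-9 + 5)*(-2458) = -4*(-2458) = 9832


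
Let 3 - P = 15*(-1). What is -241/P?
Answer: -241/18 ≈ -13.389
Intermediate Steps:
P = 18 (P = 3 - 15*(-1) = 3 - 1*(-15) = 3 + 15 = 18)
-241/P = -241/18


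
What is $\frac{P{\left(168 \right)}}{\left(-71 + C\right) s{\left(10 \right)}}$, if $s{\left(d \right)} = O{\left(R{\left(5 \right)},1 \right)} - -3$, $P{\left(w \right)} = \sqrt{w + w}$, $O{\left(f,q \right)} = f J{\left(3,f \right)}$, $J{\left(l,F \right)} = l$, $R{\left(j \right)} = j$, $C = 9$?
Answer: $- \frac{\sqrt{21}}{279} \approx -0.016425$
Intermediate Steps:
$O{\left(f,q \right)} = 3 f$ ($O{\left(f,q \right)} = f 3 = 3 f$)
$P{\left(w \right)} = \sqrt{2} \sqrt{w}$ ($P{\left(w \right)} = \sqrt{2 w} = \sqrt{2} \sqrt{w}$)
$s{\left(d \right)} = 18$ ($s{\left(d \right)} = 3 \cdot 5 - -3 = 15 + 3 = 18$)
$\frac{P{\left(168 \right)}}{\left(-71 + C\right) s{\left(10 \right)}} = \frac{\sqrt{2} \sqrt{168}}{\left(-71 + 9\right) 18} = \frac{\sqrt{2} \cdot 2 \sqrt{42}}{\left(-62\right) 18} = \frac{4 \sqrt{21}}{-1116} = 4 \sqrt{21} \left(- \frac{1}{1116}\right) = - \frac{\sqrt{21}}{279}$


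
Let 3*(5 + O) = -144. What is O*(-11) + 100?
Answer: 683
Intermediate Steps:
O = -53 (O = -5 + (1/3)*(-144) = -5 - 48 = -53)
O*(-11) + 100 = -53*(-11) + 100 = 583 + 100 = 683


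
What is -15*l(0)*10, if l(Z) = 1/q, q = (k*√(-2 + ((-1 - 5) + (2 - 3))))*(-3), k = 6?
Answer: -25*I/9 ≈ -2.7778*I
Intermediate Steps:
q = -54*I (q = (6*√(-2 + ((-1 - 5) + (2 - 3))))*(-3) = (6*√(-2 + (-6 - 1)))*(-3) = (6*√(-2 - 7))*(-3) = (6*√(-9))*(-3) = (6*(3*I))*(-3) = (18*I)*(-3) = -54*I ≈ -54.0*I)
l(Z) = I/54 (l(Z) = 1/(-54*I) = I/54)
-15*l(0)*10 = -5*I/18*10 = -25*I/9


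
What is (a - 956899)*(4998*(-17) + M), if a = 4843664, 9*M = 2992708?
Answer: 8659766834710/9 ≈ 9.6220e+11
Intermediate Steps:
M = 2992708/9 (M = (⅑)*2992708 = 2992708/9 ≈ 3.3252e+5)
(a - 956899)*(4998*(-17) + M) = (4843664 - 956899)*(4998*(-17) + 2992708/9) = 3886765*(-84966 + 2992708/9) = 3886765*(2228014/9) = 8659766834710/9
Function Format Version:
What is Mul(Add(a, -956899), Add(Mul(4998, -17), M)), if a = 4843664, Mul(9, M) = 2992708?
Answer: Rational(8659766834710, 9) ≈ 9.6220e+11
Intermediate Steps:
M = Rational(2992708, 9) (M = Mul(Rational(1, 9), 2992708) = Rational(2992708, 9) ≈ 3.3252e+5)
Mul(Add(a, -956899), Add(Mul(4998, -17), M)) = Mul(Add(4843664, -956899), Add(Mul(4998, -17), Rational(2992708, 9))) = Mul(3886765, Add(-84966, Rational(2992708, 9))) = Mul(3886765, Rational(2228014, 9)) = Rational(8659766834710, 9)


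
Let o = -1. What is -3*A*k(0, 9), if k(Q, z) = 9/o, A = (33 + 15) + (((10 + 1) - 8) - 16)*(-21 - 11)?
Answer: 12528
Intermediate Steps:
A = 464 (A = 48 + ((11 - 8) - 16)*(-32) = 48 + (3 - 16)*(-32) = 48 - 13*(-32) = 48 + 416 = 464)
k(Q, z) = -9 (k(Q, z) = 9/(-1) = 9*(-1) = -9)
-3*A*k(0, 9) = -1392*(-9) = -3*(-4176) = 12528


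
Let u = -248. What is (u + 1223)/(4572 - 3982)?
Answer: 195/118 ≈ 1.6525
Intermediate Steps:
(u + 1223)/(4572 - 3982) = (-248 + 1223)/(4572 - 3982) = 975/590 = 975*(1/590) = 195/118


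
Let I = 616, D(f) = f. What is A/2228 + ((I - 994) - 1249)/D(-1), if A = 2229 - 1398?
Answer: 3625787/2228 ≈ 1627.4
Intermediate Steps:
A = 831
A/2228 + ((I - 994) - 1249)/D(-1) = 831/2228 + ((616 - 994) - 1249)/(-1) = 831*(1/2228) + (-378 - 1249)*(-1) = 831/2228 - 1627*(-1) = 831/2228 + 1627 = 3625787/2228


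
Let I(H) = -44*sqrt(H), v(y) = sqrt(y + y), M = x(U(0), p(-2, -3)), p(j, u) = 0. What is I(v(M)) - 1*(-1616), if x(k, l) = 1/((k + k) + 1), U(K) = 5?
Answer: 1616 - 4*2**(1/4)*11**(3/4) ≈ 1587.3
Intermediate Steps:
x(k, l) = 1/(1 + 2*k) (x(k, l) = 1/(2*k + 1) = 1/(1 + 2*k))
M = 1/11 (M = 1/(1 + 2*5) = 1/(1 + 10) = 1/11 ≈ 0.090909)
v(y) = sqrt(2)*sqrt(y) (v(y) = sqrt(2*y) = sqrt(2)*sqrt(y))
I(v(M)) - 1*(-1616) = -44*2**(1/4)*11**(3/4)/11 - 1*(-1616) = -44*2**(1/4)*(11**(3/4)/11) + 1616 = -44*2**(1/4)*11**(3/4)/11 + 1616 = -4*2**(1/4)*11**(3/4) + 1616 = 1616 - 4*2**(1/4)*11**(3/4)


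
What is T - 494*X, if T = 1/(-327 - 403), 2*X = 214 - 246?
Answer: 5769919/730 ≈ 7904.0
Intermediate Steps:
X = -16 (X = (214 - 246)/2 = (½)*(-32) = -16)
T = -1/730 (T = 1/(-730) = -1/730 ≈ -0.0013699)
T - 494*X = -1/730 - 494*(-16) = -1/730 + 7904 = 5769919/730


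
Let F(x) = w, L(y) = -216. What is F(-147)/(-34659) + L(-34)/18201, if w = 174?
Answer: -1183702/70092051 ≈ -0.016888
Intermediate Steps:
F(x) = 174
F(-147)/(-34659) + L(-34)/18201 = 174/(-34659) - 216/18201 = 174*(-1/34659) - 216*1/18201 = -58/11553 - 72/6067 = -1183702/70092051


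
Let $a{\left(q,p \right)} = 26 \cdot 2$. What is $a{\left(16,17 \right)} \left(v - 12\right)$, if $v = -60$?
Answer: $-3744$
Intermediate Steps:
$a{\left(q,p \right)} = 52$
$a{\left(16,17 \right)} \left(v - 12\right) = 52 \left(-60 - 12\right) = 52 \left(-72\right) = -3744$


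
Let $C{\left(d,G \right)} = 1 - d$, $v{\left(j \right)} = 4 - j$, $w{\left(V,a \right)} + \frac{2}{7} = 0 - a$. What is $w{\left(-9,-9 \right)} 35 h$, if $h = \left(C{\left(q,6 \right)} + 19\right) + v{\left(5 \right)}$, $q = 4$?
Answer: $4575$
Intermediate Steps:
$w{\left(V,a \right)} = - \frac{2}{7} - a$ ($w{\left(V,a \right)} = - \frac{2}{7} + \left(0 - a\right) = - \frac{2}{7} - a$)
$h = 15$ ($h = \left(\left(1 - 4\right) + 19\right) + \left(4 - 5\right) = \left(-3 + 19\right) - 1 = 16 - 1 = 15$)
$w{\left(-9,-9 \right)} 35 h = \left(- \frac{2}{7} - -9\right) 35 \cdot 15 = \left(- \frac{2}{7} + 9\right) 35 \cdot 15 = \frac{61}{7} \cdot 35 \cdot 15 = 305 \cdot 15 = 4575$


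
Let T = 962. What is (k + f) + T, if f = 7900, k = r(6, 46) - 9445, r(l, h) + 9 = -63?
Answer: -655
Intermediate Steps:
r(l, h) = -72 (r(l, h) = -9 - 63 = -72)
k = -9517 (k = -72 - 9445 = -9517)
(k + f) + T = (-9517 + 7900) + 962 = -1617 + 962 = -655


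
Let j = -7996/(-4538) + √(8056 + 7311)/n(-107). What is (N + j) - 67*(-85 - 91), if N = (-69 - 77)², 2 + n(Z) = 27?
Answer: 75126050/2269 + 11*√127/25 ≈ 33115.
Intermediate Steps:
n(Z) = 25 (n(Z) = -2 + 27 = 25)
N = 21316 (N = (-146)² = 21316)
j = 3998/2269 + 11*√127/25 (j = -7996/(-4538) + √(8056 + 7311)/25 = -7996*(-1/4538) + √15367*(1/25) = 3998/2269 + (11*√127)*(1/25) = 3998/2269 + 11*√127/25 ≈ 6.7206)
(N + j) - 67*(-85 - 91) = (21316 + (3998/2269 + 11*√127/25)) - 67*(-85 - 91) = (48370002/2269 + 11*√127/25) - 67*(-176) = (48370002/2269 + 11*√127/25) + 11792 = 75126050/2269 + 11*√127/25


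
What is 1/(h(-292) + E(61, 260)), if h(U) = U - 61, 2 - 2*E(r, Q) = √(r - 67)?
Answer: -704/247811 + I*√6/247811 ≈ -0.0028409 + 9.8845e-6*I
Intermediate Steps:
E(r, Q) = 1 - √(-67 + r)/2 (E(r, Q) = 1 - √(r - 67)/2 = 1 - √(-67 + r)/2)
h(U) = -61 + U
1/(h(-292) + E(61, 260)) = 1/((-61 - 292) + (1 - √(-67 + 61)/2)) = 1/(-353 + (1 - I*√6/2)) = 1/(-352 - I*√6/2)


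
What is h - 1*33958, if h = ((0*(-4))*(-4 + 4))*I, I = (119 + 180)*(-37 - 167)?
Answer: -33958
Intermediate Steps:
I = -60996 (I = 299*(-204) = -60996)
h = 0 (h = ((0*(-4))*(-4 + 4))*(-60996) = (0*0)*(-60996) = 0*(-60996) = 0)
h - 1*33958 = 0 - 1*33958 = 0 - 33958 = -33958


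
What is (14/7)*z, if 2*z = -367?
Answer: -367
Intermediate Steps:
z = -367/2 (z = (½)*(-367) = -367/2 ≈ -183.50)
(14/7)*z = (14/7)*(-367/2) = (14*(⅐))*(-367/2) = 2*(-367/2) = -367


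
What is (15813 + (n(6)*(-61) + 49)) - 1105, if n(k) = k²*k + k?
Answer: 1215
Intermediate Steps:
n(k) = k + k³ (n(k) = k³ + k = k + k³)
(15813 + (n(6)*(-61) + 49)) - 1105 = (15813 + ((6 + 6³)*(-61) + 49)) - 1105 = (15813 + ((6 + 216)*(-61) + 49)) - 1105 = (15813 + (222*(-61) + 49)) - 1105 = (15813 + (-13542 + 49)) - 1105 = (15813 - 13493) - 1105 = 2320 - 1105 = 1215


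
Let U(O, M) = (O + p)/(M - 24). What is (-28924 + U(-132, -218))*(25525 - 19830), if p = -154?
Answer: -1811869945/11 ≈ -1.6472e+8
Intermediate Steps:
U(O, M) = (-154 + O)/(-24 + M) (U(O, M) = (O - 154)/(M - 24) = (-154 + O)/(-24 + M))
(-28924 + U(-132, -218))*(25525 - 19830) = (-28924 + (-154 - 132)/(-24 - 218))*(25525 - 19830) = (-28924 - 286/(-242))*5695 = (-28924 - 1/242*(-286))*5695 = (-28924 + 13/11)*5695 = -318151/11*5695 = -1811869945/11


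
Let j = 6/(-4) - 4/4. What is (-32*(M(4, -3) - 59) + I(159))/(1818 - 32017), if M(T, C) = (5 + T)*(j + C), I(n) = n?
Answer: -3631/30199 ≈ -0.12024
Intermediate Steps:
j = -5/2 (j = 6*(-¼) - 4*¼ = -3/2 - 1 = -5/2 ≈ -2.5000)
M(T, C) = (5 + T)*(-5/2 + C)
(-32*(M(4, -3) - 59) + I(159))/(1818 - 32017) = (-32*((-25/2 + 5*(-3) - 5/2*4 - 3*4) - 59) + 159)/(1818 - 32017) = (-32*((-25/2 - 15 - 10 - 12) - 59) + 159)/(-30199) = (-32*(-99/2 - 59) + 159)*(-1/30199) = (-32*(-217/2) + 159)*(-1/30199) = (3472 + 159)*(-1/30199) = 3631*(-1/30199) = -3631/30199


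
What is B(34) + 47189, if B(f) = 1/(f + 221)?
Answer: 12033196/255 ≈ 47189.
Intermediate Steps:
B(f) = 1/(221 + f)
B(34) + 47189 = 1/(221 + 34) + 47189 = 1/255 + 47189 = 12033196/255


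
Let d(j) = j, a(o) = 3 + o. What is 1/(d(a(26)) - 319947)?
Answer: -1/319918 ≈ -3.1258e-6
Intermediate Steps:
1/(d(a(26)) - 319947) = 1/((3 + 26) - 319947) = 1/(29 - 319947) = 1/(-319918) = -1/319918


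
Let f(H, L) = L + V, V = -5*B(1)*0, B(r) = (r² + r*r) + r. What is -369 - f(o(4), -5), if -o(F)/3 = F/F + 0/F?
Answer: -364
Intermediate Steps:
o(F) = -3 (o(F) = -3*(F/F + 0/F) = -3*(1 + 0) = -3*1 = -3)
B(r) = r + 2*r² (B(r) = (r² + r²) + r = 2*r² + r = r + 2*r²)
V = 0 (V = -5*(1 + 2*1)*0 = -5*(1 + 2)*0 = -5*3*0 = -15*0 = 0)
f(H, L) = L (f(H, L) = L + 0 = L)
-369 - f(o(4), -5) = -369 - 1*(-5) = -369 + 5 = -364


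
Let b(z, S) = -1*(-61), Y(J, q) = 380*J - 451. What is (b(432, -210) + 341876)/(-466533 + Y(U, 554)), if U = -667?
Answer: -113979/240148 ≈ -0.47462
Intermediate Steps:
Y(J, q) = -451 + 380*J
b(z, S) = 61
(b(432, -210) + 341876)/(-466533 + Y(U, 554)) = (61 + 341876)/(-466533 + (-451 + 380*(-667))) = 341937/(-466533 + (-451 - 253460)) = 341937/(-466533 - 253911) = 341937/(-720444) = 341937*(-1/720444) = -113979/240148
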